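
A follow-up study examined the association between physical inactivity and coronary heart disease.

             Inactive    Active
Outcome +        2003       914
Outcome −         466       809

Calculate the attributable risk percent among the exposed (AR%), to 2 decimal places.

34.61

Reading the table with exposure as columns: a = 2003 (Inactive, case), b = 466 (Inactive, non-case), c = 914 (Active, case), d = 809.
Risk in exposed = 2003/2469 = 0.81126; risk in unexposed = 914/1723 = 0.53047.
RR = 0.81126/0.53047 = 1.52932
AR% = (RR − 1)/RR × 100 = (1.52932 − 1)/1.52932 × 100 = 34.6115%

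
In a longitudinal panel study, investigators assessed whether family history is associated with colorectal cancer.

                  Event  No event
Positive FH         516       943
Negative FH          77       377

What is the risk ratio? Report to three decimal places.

Cells: a = 516, b = 943, c = 77, d = 377.
Risk in exposed = 516/1459 = 0.35367; risk in unexposed = 77/454 = 0.16960.
RR = 0.35367 / 0.16960 = 2.08526
The risk among the exposed is 2.09 times that among the unexposed.

2.085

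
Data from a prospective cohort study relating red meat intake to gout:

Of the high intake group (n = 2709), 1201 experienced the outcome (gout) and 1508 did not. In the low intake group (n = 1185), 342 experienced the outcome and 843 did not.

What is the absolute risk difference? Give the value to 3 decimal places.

0.155

From the description: a = 1201, b = 1508, c = 342, d = 843.
Risk in exposed = 1201/2709 = 0.443337; risk in unexposed = 342/1185 = 0.288608.
Risk difference = 0.443337 − 0.288608 = 0.154729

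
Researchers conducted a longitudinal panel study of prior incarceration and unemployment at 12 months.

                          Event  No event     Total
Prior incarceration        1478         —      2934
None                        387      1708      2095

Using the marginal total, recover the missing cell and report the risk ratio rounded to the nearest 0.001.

The missing cell is in the exposed row: 2934 − 1478 = 1456.
So a = 1478, b = 1456, c = 387, d = 1708.
RR = [a/(a+b)] / [c/(c+d)] = (1478/2934) / (387/2095) = 0.50375/0.18473 = 2.72701

2.727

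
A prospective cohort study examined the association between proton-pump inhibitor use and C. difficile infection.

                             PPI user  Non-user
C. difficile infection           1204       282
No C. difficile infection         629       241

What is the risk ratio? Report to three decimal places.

1.218

Reading the table with exposure as columns: a = 1204 (PPI user, case), b = 629 (PPI user, non-case), c = 282 (Non-user, case), d = 241.
Risk in exposed = 1204/1833 = 0.65685; risk in unexposed = 282/523 = 0.53920.
RR = 0.65685 / 0.53920 = 1.21819
The risk among the exposed is 1.22 times that among the unexposed.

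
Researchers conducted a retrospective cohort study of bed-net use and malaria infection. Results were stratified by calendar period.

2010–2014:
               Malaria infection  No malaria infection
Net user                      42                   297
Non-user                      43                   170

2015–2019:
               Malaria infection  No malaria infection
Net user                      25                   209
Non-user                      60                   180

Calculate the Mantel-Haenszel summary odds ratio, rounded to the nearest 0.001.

OR_MH = Σ(aᵢdᵢ/nᵢ) / Σ(bᵢcᵢ/nᵢ), where nᵢ is the stratum total.
Stratum 1 (2010–2014): n = 552; a·d/n = 42·170/552 = 12.9348; b·c/n = 297·43/552 = 23.1359
Stratum 2 (2015–2019): n = 474; a·d/n = 25·180/474 = 9.4937; b·c/n = 209·60/474 = 26.4557
OR_MH = (12.9348 + 9.4937) / (23.1359 + 26.4557) = 22.4285 / 49.5916 = 0.45226

0.452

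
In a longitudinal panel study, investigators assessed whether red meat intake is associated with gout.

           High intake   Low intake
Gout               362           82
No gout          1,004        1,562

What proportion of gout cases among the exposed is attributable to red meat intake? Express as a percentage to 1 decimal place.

81.2

Reading the table with exposure as columns: a = 362 (High intake, case), b = 1004 (High intake, non-case), c = 82 (Low intake, case), d = 1562.
Risk in exposed = 362/1366 = 0.26501; risk in unexposed = 82/1644 = 0.04988.
RR = 0.26501/0.04988 = 5.31307
AR% = (RR − 1)/RR × 100 = (5.31307 − 1)/5.31307 × 100 = 81.1785%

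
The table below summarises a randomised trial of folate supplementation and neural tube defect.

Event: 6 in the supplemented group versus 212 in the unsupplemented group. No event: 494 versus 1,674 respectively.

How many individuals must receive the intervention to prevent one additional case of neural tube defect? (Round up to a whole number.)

10

Risk in treated group = 6/500 = 0.01200; risk in control = 212/1886 = 0.11241.
Absolute risk reduction = 0.11241 − 0.01200 = 0.10041
NNT = 1 / ARR = 1 / 0.10041 = 9.959 → round up → 10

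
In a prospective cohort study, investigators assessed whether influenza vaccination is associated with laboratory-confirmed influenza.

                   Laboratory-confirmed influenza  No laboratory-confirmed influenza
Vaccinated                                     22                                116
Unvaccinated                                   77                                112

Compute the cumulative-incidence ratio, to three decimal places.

0.391

Cells: a = 22, b = 116, c = 77, d = 112.
Risk in exposed = 22/138 = 0.15942; risk in unexposed = 77/189 = 0.40741.
RR = 0.15942 / 0.40741 = 0.39130
The risk is 61% lower among the exposed than among the unexposed.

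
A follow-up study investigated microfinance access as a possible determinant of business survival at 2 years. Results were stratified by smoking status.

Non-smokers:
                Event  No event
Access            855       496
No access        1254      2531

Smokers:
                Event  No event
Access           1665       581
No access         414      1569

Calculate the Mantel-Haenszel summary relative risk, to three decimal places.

RR_MH = Σ(aᵢ·n₀ᵢ/nᵢ) / Σ(cᵢ·n₁ᵢ/nᵢ), with n₁ᵢ = aᵢ+bᵢ (exposed), n₀ᵢ = cᵢ+dᵢ (unexposed), nᵢ = n₁ᵢ+n₀ᵢ.
Stratum 1 (Non-smokers): n₁ = 1351, n₀ = 3785, n = 5136; a·n₀/n = 855·3785/5136 = 630.0964; c·n₁/n = 1254·1351/5136 = 329.8586
Stratum 2 (Smokers): n₁ = 2246, n₀ = 1983, n = 4229; a·n₀/n = 1665·1983/4229 = 780.7271; c·n₁/n = 414·2246/4229 = 219.8733
RR_MH = (630.0964 + 780.7271) / (329.8586 + 219.8733) = 1410.8235 / 549.7319 = 2.56638

2.566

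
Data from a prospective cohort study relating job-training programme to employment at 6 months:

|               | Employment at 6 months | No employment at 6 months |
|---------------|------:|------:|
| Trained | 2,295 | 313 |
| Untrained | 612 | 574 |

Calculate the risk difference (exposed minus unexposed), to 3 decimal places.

0.364

Cells: a = 2295, b = 313, c = 612, d = 574.
Risk in exposed = 2295/2608 = 0.879985; risk in unexposed = 612/1186 = 0.516020.
Risk difference = 0.879985 − 0.516020 = 0.363964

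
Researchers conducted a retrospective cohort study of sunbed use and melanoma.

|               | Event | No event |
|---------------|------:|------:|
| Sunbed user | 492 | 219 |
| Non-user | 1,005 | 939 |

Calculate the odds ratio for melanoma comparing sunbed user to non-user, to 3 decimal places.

Cells: a = 492, b = 219, c = 1005, d = 939.
OR = (a·d)/(b·c) = (492 × 939) / (219 × 1005) = 461988 / 220095 = 2.09904
The odds of melanoma are about 2.10 times as high in the sunbed user group.

2.099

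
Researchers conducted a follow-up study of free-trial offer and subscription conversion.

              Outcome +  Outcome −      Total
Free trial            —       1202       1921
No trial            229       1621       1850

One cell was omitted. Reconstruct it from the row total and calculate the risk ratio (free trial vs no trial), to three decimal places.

The missing cell is in the exposed row: 1921 − 1202 = 719.
So a = 719, b = 1202, c = 229, d = 1621.
RR = [a/(a+b)] / [c/(c+d)] = (719/1921) / (229/1850) = 0.37428/0.12378 = 3.02369

3.024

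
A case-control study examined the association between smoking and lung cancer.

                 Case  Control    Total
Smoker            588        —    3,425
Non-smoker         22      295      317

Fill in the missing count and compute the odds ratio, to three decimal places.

The missing cell is in the exposed row: 3425 − 588 = 2837.
So a = 588, b = 2837, c = 22, d = 295.
OR = (a·d)/(b·c) = (588 × 295) / (2837 × 22) = 173460 / 62414 = 2.77918

2.779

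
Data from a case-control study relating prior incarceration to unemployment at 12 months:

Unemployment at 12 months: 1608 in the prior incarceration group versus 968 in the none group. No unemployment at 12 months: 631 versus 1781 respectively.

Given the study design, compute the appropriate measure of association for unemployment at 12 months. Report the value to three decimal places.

4.689

From the description: a = 1608, b = 631, c = 968, d = 1781.
This is a case-control study: participants were sampled on outcome status, so risks in the source population cannot be estimated directly — relative risk is not valid here. The odds ratio is the appropriate measure.
OR = (a·d)/(b·c) = (1608 × 1781) / (631 × 968) = 2863848 / 610808 = 4.68862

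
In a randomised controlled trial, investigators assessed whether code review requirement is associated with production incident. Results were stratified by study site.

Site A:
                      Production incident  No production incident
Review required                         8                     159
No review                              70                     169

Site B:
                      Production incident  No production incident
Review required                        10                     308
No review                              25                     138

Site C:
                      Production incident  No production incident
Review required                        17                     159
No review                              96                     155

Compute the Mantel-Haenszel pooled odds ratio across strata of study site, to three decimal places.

OR_MH = Σ(aᵢdᵢ/nᵢ) / Σ(bᵢcᵢ/nᵢ), where nᵢ is the stratum total.
Stratum 1 (Site A): n = 406; a·d/n = 8·169/406 = 3.3300; b·c/n = 159·70/406 = 27.4138
Stratum 2 (Site B): n = 481; a·d/n = 10·138/481 = 2.8690; b·c/n = 308·25/481 = 16.0083
Stratum 3 (Site C): n = 427; a·d/n = 17·155/427 = 6.1710; b·c/n = 159·96/427 = 35.7471
OR_MH = (3.3300 + 2.8690 + 6.1710) / (27.4138 + 16.0083 + 35.7471) = 12.3700 / 79.1692 = 0.15625

0.156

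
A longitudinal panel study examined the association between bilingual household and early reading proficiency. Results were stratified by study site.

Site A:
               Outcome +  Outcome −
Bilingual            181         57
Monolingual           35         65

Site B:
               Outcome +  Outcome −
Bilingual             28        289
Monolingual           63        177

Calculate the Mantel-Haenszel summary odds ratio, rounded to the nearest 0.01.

OR_MH = Σ(aᵢdᵢ/nᵢ) / Σ(bᵢcᵢ/nᵢ), where nᵢ is the stratum total.
Stratum 1 (Site A): n = 338; a·d/n = 181·65/338 = 34.8077; b·c/n = 57·35/338 = 5.9024
Stratum 2 (Site B): n = 557; a·d/n = 28·177/557 = 8.8977; b·c/n = 289·63/557 = 32.6876
OR_MH = (34.8077 + 8.8977) / (5.9024 + 32.6876) = 43.7054 / 38.5900 = 1.13256

1.13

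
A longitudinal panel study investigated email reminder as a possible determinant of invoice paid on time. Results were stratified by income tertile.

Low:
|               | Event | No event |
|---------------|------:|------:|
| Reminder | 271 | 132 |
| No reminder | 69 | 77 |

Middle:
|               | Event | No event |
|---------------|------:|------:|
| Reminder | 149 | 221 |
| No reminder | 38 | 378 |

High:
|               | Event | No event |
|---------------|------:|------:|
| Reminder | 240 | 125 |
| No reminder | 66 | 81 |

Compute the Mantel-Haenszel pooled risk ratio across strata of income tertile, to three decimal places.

RR_MH = Σ(aᵢ·n₀ᵢ/nᵢ) / Σ(cᵢ·n₁ᵢ/nᵢ), with n₁ᵢ = aᵢ+bᵢ (exposed), n₀ᵢ = cᵢ+dᵢ (unexposed), nᵢ = n₁ᵢ+n₀ᵢ.
Stratum 1 (Low): n₁ = 403, n₀ = 146, n = 549; a·n₀/n = 271·146/549 = 72.0692; c·n₁/n = 69·403/549 = 50.6503
Stratum 2 (Middle): n₁ = 370, n₀ = 416, n = 786; a·n₀/n = 149·416/786 = 78.8601; c·n₁/n = 38·370/786 = 17.8880
Stratum 3 (High): n₁ = 365, n₀ = 147, n = 512; a·n₀/n = 240·147/512 = 68.9062; c·n₁/n = 66·365/512 = 47.0508
RR_MH = (72.0692 + 78.8601 + 68.9062) / (50.6503 + 17.8880 + 47.0508) = 219.8355 / 115.5891 = 1.90187

1.902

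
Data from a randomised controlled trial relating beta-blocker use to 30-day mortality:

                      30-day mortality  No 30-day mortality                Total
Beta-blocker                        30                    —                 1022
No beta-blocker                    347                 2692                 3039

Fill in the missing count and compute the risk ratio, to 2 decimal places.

The missing cell is in the exposed row: 1022 − 30 = 992.
So a = 30, b = 992, c = 347, d = 2692.
RR = [a/(a+b)] / [c/(c+d)] = (30/1022) / (347/3039) = 0.02935/0.11418 = 0.25708

0.26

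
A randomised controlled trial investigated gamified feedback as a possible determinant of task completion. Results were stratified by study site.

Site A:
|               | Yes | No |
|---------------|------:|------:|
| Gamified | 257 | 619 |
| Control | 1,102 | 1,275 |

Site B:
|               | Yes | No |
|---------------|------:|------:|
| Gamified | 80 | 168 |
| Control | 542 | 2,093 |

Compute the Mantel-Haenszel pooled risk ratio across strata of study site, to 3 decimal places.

RR_MH = Σ(aᵢ·n₀ᵢ/nᵢ) / Σ(cᵢ·n₁ᵢ/nᵢ), with n₁ᵢ = aᵢ+bᵢ (exposed), n₀ᵢ = cᵢ+dᵢ (unexposed), nᵢ = n₁ᵢ+n₀ᵢ.
Stratum 1 (Site A): n₁ = 876, n₀ = 2377, n = 3253; a·n₀/n = 257·2377/3253 = 187.7925; c·n₁/n = 1102·876/3253 = 296.7575
Stratum 2 (Site B): n₁ = 248, n₀ = 2635, n = 2883; a·n₀/n = 80·2635/2883 = 73.1183; c·n₁/n = 542·248/2883 = 46.6237
RR_MH = (187.7925 + 73.1183) / (296.7575 + 46.6237) = 260.9108 / 343.3811 = 0.75983

0.760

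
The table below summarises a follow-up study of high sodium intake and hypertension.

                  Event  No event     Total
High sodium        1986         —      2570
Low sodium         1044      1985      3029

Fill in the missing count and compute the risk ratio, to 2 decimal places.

The missing cell is in the exposed row: 2570 − 1986 = 584.
So a = 1986, b = 584, c = 1044, d = 1985.
RR = [a/(a+b)] / [c/(c+d)] = (1986/2570) / (1044/3029) = 0.77276/0.34467 = 2.24205

2.24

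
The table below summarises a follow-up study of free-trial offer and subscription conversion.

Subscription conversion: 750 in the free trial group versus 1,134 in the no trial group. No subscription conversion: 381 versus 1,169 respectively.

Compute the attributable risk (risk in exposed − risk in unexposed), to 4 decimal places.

From the description: a = 750, b = 381, c = 1134, d = 1169.
Risk in exposed = 750/1131 = 0.663130; risk in unexposed = 1134/2303 = 0.492401.
Risk difference = 0.663130 − 0.492401 = 0.170729

0.1707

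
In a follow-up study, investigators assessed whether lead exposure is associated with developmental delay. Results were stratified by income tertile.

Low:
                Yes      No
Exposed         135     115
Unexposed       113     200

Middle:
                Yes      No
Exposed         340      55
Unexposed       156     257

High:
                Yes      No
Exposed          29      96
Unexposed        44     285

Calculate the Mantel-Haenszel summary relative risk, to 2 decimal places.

1.95

RR_MH = Σ(aᵢ·n₀ᵢ/nᵢ) / Σ(cᵢ·n₁ᵢ/nᵢ), with n₁ᵢ = aᵢ+bᵢ (exposed), n₀ᵢ = cᵢ+dᵢ (unexposed), nᵢ = n₁ᵢ+n₀ᵢ.
Stratum 1 (Low): n₁ = 250, n₀ = 313, n = 563; a·n₀/n = 135·313/563 = 75.0533; c·n₁/n = 113·250/563 = 50.1776
Stratum 2 (Middle): n₁ = 395, n₀ = 413, n = 808; a·n₀/n = 340·413/808 = 173.7871; c·n₁/n = 156·395/808 = 76.2624
Stratum 3 (High): n₁ = 125, n₀ = 329, n = 454; a·n₀/n = 29·329/454 = 21.0154; c·n₁/n = 44·125/454 = 12.1145
RR_MH = (75.0533 + 173.7871 + 21.0154) / (50.1776 + 76.2624 + 12.1145) = 269.8558 / 138.5545 = 1.94765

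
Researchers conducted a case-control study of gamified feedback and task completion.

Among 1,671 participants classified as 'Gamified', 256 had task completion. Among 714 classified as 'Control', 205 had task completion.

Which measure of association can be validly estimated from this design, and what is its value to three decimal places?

0.449

From the description: a = 256, b = 1415, c = 205, d = 509.
This is a case-control study: participants were sampled on outcome status, so risks in the source population cannot be estimated directly — relative risk is not valid here. The odds ratio is the appropriate measure.
OR = (a·d)/(b·c) = (256 × 509) / (1415 × 205) = 130304 / 290075 = 0.44921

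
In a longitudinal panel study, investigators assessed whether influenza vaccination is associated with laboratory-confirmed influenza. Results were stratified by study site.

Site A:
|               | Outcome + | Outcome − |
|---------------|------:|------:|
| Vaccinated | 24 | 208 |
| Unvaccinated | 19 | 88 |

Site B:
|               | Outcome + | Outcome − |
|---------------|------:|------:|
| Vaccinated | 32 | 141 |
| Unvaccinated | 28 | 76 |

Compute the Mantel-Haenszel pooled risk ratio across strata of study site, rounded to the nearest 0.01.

RR_MH = Σ(aᵢ·n₀ᵢ/nᵢ) / Σ(cᵢ·n₁ᵢ/nᵢ), with n₁ᵢ = aᵢ+bᵢ (exposed), n₀ᵢ = cᵢ+dᵢ (unexposed), nᵢ = n₁ᵢ+n₀ᵢ.
Stratum 1 (Site A): n₁ = 232, n₀ = 107, n = 339; a·n₀/n = 24·107/339 = 7.5752; c·n₁/n = 19·232/339 = 13.0029
Stratum 2 (Site B): n₁ = 173, n₀ = 104, n = 277; a·n₀/n = 32·104/277 = 12.0144; c·n₁/n = 28·173/277 = 17.4874
RR_MH = (7.5752 + 12.0144) / (13.0029 + 17.4874) = 19.5897 / 30.4903 = 0.64249

0.64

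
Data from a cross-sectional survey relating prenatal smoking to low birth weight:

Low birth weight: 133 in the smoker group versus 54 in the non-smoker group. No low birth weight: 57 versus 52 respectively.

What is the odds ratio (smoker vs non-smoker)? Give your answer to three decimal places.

2.247

From the description: a = 133, b = 57, c = 54, d = 52.
OR = (a·d)/(b·c) = (133 × 52) / (57 × 54) = 6916 / 3078 = 2.24691
The odds of low birth weight are about 2.25 times as high in the smoker group.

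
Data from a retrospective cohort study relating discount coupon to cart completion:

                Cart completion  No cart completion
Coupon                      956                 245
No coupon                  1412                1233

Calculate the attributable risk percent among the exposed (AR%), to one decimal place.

Cells: a = 956, b = 245, c = 1412, d = 1233.
Risk in exposed = 956/1201 = 0.79600; risk in unexposed = 1412/2645 = 0.53384.
RR = 0.79600/0.53384 = 1.49110
AR% = (RR − 1)/RR × 100 = (1.49110 − 1)/1.49110 × 100 = 32.9353%

32.9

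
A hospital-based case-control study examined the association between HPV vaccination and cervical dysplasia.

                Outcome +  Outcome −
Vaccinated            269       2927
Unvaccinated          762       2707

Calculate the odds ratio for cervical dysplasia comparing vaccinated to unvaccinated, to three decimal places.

Cells: a = 269, b = 2927, c = 762, d = 2707.
OR = (a·d)/(b·c) = (269 × 2707) / (2927 × 762) = 728183 / 2230374 = 0.32648
Exposure is associated with lower odds of cervical dysplasia (OR = 0.33 < 1).

0.326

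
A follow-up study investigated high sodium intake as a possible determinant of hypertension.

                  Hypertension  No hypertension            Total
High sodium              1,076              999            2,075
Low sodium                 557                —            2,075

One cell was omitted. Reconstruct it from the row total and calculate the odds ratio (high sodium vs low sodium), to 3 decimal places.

The missing cell is in the unexposed row: 2075 − 557 = 1518.
So a = 1076, b = 999, c = 557, d = 1518.
OR = (a·d)/(b·c) = (1076 × 1518) / (999 × 557) = 1633368 / 556443 = 2.93537

2.935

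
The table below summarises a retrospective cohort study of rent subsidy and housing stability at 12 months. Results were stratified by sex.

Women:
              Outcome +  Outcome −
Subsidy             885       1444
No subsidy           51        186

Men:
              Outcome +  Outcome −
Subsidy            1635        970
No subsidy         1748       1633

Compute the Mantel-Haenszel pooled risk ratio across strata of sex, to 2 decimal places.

RR_MH = Σ(aᵢ·n₀ᵢ/nᵢ) / Σ(cᵢ·n₁ᵢ/nᵢ), with n₁ᵢ = aᵢ+bᵢ (exposed), n₀ᵢ = cᵢ+dᵢ (unexposed), nᵢ = n₁ᵢ+n₀ᵢ.
Stratum 1 (Women): n₁ = 2329, n₀ = 237, n = 2566; a·n₀/n = 885·237/2566 = 81.7401; c·n₁/n = 51·2329/2566 = 46.2896
Stratum 2 (Men): n₁ = 2605, n₀ = 3381, n = 5986; a·n₀/n = 1635·3381/5986 = 923.4773; c·n₁/n = 1748·2605/5986 = 760.6983
RR_MH = (81.7401 + 923.4773) / (46.2896 + 760.6983) = 1005.2173 / 806.9879 = 1.24564

1.25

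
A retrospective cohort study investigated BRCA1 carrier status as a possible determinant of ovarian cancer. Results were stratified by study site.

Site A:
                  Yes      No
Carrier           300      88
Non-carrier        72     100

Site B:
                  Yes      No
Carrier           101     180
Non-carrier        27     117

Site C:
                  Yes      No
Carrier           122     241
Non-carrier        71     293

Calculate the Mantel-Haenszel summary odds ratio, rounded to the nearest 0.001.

2.820

OR_MH = Σ(aᵢdᵢ/nᵢ) / Σ(bᵢcᵢ/nᵢ), where nᵢ is the stratum total.
Stratum 1 (Site A): n = 560; a·d/n = 300·100/560 = 53.5714; b·c/n = 88·72/560 = 11.3143
Stratum 2 (Site B): n = 425; a·d/n = 101·117/425 = 27.8047; b·c/n = 180·27/425 = 11.4353
Stratum 3 (Site C): n = 727; a·d/n = 122·293/727 = 49.1692; b·c/n = 241·71/727 = 23.5365
OR_MH = (53.5714 + 27.8047 + 49.1692) / (11.3143 + 11.4353 + 23.5365) = 130.5453 / 46.2860 = 2.82040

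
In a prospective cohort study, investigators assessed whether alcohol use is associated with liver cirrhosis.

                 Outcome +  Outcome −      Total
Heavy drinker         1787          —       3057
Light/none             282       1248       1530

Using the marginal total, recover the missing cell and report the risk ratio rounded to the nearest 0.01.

The missing cell is in the exposed row: 3057 − 1787 = 1270.
So a = 1787, b = 1270, c = 282, d = 1248.
RR = [a/(a+b)] / [c/(c+d)] = (1787/3057) / (282/1530) = 0.58456/0.18431 = 3.17155

3.17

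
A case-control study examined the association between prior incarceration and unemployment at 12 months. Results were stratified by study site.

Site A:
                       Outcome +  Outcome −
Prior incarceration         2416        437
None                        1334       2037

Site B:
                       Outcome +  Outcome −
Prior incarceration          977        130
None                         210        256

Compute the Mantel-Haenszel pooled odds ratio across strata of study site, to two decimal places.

8.55

OR_MH = Σ(aᵢdᵢ/nᵢ) / Σ(bᵢcᵢ/nᵢ), where nᵢ is the stratum total.
Stratum 1 (Site A): n = 6224; a·d/n = 2416·2037/6224 = 790.7121; b·c/n = 437·1334/6224 = 93.6629
Stratum 2 (Site B): n = 1573; a·d/n = 977·256/1573 = 159.0032; b·c/n = 130·210/1573 = 17.3554
OR_MH = (790.7121 + 159.0032) / (93.6629 + 17.3554) = 949.7153 / 111.0183 = 8.55458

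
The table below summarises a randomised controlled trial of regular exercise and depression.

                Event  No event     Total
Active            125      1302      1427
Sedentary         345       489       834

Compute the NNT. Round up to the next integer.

4

Risk in treated group = 125/1427 = 0.08760; risk in control = 345/834 = 0.41367.
Absolute risk reduction = 0.41367 − 0.08760 = 0.32607
NNT = 1 / ARR = 1 / 0.32607 = 3.067 → round up → 4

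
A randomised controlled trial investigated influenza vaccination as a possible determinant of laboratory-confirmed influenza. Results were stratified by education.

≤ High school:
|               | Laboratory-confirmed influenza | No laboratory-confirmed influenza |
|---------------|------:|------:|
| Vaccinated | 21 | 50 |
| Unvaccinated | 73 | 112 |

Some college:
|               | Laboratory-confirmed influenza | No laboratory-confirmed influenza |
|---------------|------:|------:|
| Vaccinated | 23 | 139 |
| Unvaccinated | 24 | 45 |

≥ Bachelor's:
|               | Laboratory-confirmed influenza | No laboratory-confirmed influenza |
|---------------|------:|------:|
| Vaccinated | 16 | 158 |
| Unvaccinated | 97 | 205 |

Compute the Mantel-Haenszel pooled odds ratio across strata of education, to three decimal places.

OR_MH = Σ(aᵢdᵢ/nᵢ) / Σ(bᵢcᵢ/nᵢ), where nᵢ is the stratum total.
Stratum 1 (≤ High school): n = 256; a·d/n = 21·112/256 = 9.1875; b·c/n = 50·73/256 = 14.2578
Stratum 2 (Some college): n = 231; a·d/n = 23·45/231 = 4.4805; b·c/n = 139·24/231 = 14.4416
Stratum 3 (≥ Bachelor's): n = 476; a·d/n = 16·205/476 = 6.8908; b·c/n = 158·97/476 = 32.1975
OR_MH = (9.1875 + 4.4805 + 6.8908) / (14.2578 + 14.4416 + 32.1975) = 20.5588 / 60.8968 = 0.33760

0.338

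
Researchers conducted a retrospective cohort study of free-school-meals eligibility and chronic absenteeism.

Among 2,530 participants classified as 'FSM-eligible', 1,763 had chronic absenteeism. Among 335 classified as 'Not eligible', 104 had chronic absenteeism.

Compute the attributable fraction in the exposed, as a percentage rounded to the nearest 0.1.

55.4

From the description: a = 1763, b = 767, c = 104, d = 231.
Risk in exposed = 1763/2530 = 0.69684; risk in unexposed = 104/335 = 0.31045.
RR = 0.69684/0.31045 = 2.24462
AR% = (RR − 1)/RR × 100 = (2.24462 − 1)/2.24462 × 100 = 55.4491%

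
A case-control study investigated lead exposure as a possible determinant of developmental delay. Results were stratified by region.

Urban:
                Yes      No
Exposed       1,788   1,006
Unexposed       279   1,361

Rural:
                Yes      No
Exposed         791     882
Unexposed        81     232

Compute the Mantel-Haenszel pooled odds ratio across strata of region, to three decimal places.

6.459

OR_MH = Σ(aᵢdᵢ/nᵢ) / Σ(bᵢcᵢ/nᵢ), where nᵢ is the stratum total.
Stratum 1 (Urban): n = 4434; a·d/n = 1788·1361/4434 = 548.8200; b·c/n = 1006·279/4434 = 63.3004
Stratum 2 (Rural): n = 1986; a·d/n = 791·232/1986 = 92.4028; b·c/n = 882·81/1986 = 35.9728
OR_MH = (548.8200 + 92.4028) / (63.3004 + 35.9728) = 641.2228 / 99.2732 = 6.45917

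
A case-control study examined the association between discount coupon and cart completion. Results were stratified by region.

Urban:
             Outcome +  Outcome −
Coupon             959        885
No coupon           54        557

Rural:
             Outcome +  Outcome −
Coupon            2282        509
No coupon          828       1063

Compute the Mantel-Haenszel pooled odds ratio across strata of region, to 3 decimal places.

6.720

OR_MH = Σ(aᵢdᵢ/nᵢ) / Σ(bᵢcᵢ/nᵢ), where nᵢ is the stratum total.
Stratum 1 (Urban): n = 2455; a·d/n = 959·557/2455 = 217.5817; b·c/n = 885·54/2455 = 19.4664
Stratum 2 (Rural): n = 4682; a·d/n = 2282·1063/4682 = 518.1047; b·c/n = 509·828/4682 = 90.0154
OR_MH = (217.5817 + 518.1047) / (19.4664 + 90.0154) = 735.6863 / 109.4818 = 6.71972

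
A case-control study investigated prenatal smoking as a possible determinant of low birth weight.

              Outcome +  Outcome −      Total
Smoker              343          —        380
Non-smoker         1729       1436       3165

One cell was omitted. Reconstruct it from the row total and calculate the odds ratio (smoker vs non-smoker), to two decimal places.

7.70

The missing cell is in the exposed row: 380 − 343 = 37.
So a = 343, b = 37, c = 1729, d = 1436.
OR = (a·d)/(b·c) = (343 × 1436) / (37 × 1729) = 492548 / 63973 = 7.69931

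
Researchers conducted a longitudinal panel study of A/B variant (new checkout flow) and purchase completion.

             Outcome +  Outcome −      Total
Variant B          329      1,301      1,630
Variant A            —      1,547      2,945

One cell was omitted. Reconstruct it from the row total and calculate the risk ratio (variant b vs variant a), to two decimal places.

The missing cell is in the unexposed row: 2945 − 1547 = 1398.
So a = 329, b = 1301, c = 1398, d = 1547.
RR = [a/(a+b)] / [c/(c+d)] = (329/1630) / (1398/2945) = 0.20184/0.47470 = 0.42519

0.43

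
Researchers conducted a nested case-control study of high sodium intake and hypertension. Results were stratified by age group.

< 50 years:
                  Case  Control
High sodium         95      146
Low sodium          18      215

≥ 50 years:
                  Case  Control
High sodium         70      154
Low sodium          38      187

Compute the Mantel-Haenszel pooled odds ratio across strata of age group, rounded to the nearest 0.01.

3.89

OR_MH = Σ(aᵢdᵢ/nᵢ) / Σ(bᵢcᵢ/nᵢ), where nᵢ is the stratum total.
Stratum 1 (< 50 years): n = 474; a·d/n = 95·215/474 = 43.0907; b·c/n = 146·18/474 = 5.5443
Stratum 2 (≥ 50 years): n = 449; a·d/n = 70·187/449 = 29.1537; b·c/n = 154·38/449 = 13.0334
OR_MH = (43.0907 + 29.1537) / (5.5443 + 13.0334) = 72.2444 / 18.5777 = 3.88877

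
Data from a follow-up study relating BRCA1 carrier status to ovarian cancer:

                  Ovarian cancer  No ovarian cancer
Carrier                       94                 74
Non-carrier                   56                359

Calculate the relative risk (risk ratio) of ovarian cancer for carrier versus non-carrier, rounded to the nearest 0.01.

4.15

Cells: a = 94, b = 74, c = 56, d = 359.
Risk in exposed = 94/168 = 0.55952; risk in unexposed = 56/415 = 0.13494.
RR = 0.55952 / 0.13494 = 4.14647
The risk among the exposed is 4.15 times that among the unexposed.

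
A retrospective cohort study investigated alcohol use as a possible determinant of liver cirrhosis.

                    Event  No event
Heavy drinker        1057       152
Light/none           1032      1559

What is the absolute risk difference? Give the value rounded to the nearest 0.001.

0.476

Cells: a = 1057, b = 152, c = 1032, d = 1559.
Risk in exposed = 1057/1209 = 0.874276; risk in unexposed = 1032/2591 = 0.398302.
Risk difference = 0.874276 − 0.398302 = 0.475974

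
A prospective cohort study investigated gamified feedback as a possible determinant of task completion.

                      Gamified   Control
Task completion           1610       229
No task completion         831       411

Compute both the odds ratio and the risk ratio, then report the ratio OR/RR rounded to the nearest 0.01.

Reading the table with exposure as columns: a = 1610 (Gamified, case), b = 831 (Gamified, non-case), c = 229 (Control, case), d = 411.
OR = (1610·411)/(831·229) = 661710/190299 = 3.47721
Risk in exposed = 1610/2441 = 0.65957; risk in unexposed = 229/640 = 0.35781; RR = 1.84333
OR/RR = 3.47721 / 1.84333 = 1.88638
The outcome is not rare, so the OR lies further from 1 than the RR.

1.89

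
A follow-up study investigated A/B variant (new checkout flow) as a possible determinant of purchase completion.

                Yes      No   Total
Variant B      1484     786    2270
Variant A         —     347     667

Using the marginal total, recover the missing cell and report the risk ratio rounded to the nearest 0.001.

The missing cell is in the unexposed row: 667 − 347 = 320.
So a = 1484, b = 786, c = 320, d = 347.
RR = [a/(a+b)] / [c/(c+d)] = (1484/2270) / (320/667) = 0.65374/0.47976 = 1.36265

1.363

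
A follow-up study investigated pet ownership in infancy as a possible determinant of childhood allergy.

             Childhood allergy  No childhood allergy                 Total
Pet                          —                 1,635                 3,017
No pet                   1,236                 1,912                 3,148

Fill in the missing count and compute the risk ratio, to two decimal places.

The missing cell is in the exposed row: 3017 − 1635 = 1382.
So a = 1382, b = 1635, c = 1236, d = 1912.
RR = [a/(a+b)] / [c/(c+d)] = (1382/3017) / (1236/3148) = 0.45807/0.39263 = 1.16667

1.17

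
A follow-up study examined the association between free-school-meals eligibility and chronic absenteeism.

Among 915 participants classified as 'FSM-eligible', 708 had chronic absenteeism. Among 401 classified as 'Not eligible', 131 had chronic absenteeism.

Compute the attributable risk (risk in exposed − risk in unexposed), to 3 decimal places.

0.447

From the description: a = 708, b = 207, c = 131, d = 270.
Risk in exposed = 708/915 = 0.773770; risk in unexposed = 131/401 = 0.326683.
Risk difference = 0.773770 − 0.326683 = 0.447087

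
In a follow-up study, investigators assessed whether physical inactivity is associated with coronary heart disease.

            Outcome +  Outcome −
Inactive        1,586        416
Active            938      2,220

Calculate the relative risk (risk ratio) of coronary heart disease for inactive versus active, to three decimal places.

2.667

Cells: a = 1586, b = 416, c = 938, d = 2220.
Risk in exposed = 1586/2002 = 0.79221; risk in unexposed = 938/3158 = 0.29702.
RR = 0.79221 / 0.29702 = 2.66716
The risk among the exposed is 2.67 times that among the unexposed.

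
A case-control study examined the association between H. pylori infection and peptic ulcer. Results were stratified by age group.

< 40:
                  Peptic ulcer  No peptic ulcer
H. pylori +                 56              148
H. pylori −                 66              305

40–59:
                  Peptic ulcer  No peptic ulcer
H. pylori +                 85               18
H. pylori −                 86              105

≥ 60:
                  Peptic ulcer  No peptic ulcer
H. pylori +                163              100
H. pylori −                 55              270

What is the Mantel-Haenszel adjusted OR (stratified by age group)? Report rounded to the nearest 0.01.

4.27

OR_MH = Σ(aᵢdᵢ/nᵢ) / Σ(bᵢcᵢ/nᵢ), where nᵢ is the stratum total.
Stratum 1 (< 40): n = 575; a·d/n = 56·305/575 = 29.7043; b·c/n = 148·66/575 = 16.9878
Stratum 2 (40–59): n = 294; a·d/n = 85·105/294 = 30.3571; b·c/n = 18·86/294 = 5.2653
Stratum 3 (≥ 60): n = 588; a·d/n = 163·270/588 = 74.8469; b·c/n = 100·55/588 = 9.3537
OR_MH = (29.7043 + 30.3571 + 74.8469) / (16.9878 + 5.2653 + 9.3537) = 134.9084 / 31.6069 = 4.26833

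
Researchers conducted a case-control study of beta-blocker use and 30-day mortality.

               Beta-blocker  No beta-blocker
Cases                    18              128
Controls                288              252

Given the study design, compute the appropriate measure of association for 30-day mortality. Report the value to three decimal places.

0.123

Reading the table with exposure as columns: a = 18 (Beta-blocker, case), b = 288 (Beta-blocker, non-case), c = 128 (No beta-blocker, case), d = 252.
This is a case-control study: participants were sampled on outcome status, so risks in the source population cannot be estimated directly — relative risk is not valid here. The odds ratio is the appropriate measure.
OR = (a·d)/(b·c) = (18 × 252) / (288 × 128) = 4536 / 36864 = 0.12305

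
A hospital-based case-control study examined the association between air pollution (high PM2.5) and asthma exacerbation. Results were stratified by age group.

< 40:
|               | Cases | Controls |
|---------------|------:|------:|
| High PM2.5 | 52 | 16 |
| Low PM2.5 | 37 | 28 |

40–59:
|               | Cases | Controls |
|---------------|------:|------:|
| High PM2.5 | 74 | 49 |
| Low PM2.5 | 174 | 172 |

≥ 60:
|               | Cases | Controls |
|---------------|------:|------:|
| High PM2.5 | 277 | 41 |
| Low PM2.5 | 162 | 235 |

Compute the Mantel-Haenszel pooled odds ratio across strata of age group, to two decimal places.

4.05

OR_MH = Σ(aᵢdᵢ/nᵢ) / Σ(bᵢcᵢ/nᵢ), where nᵢ is the stratum total.
Stratum 1 (< 40): n = 133; a·d/n = 52·28/133 = 10.9474; b·c/n = 16·37/133 = 4.4511
Stratum 2 (40–59): n = 469; a·d/n = 74·172/469 = 27.1386; b·c/n = 49·174/469 = 18.1791
Stratum 3 (≥ 60): n = 715; a·d/n = 277·235/715 = 91.0420; b·c/n = 41·162/715 = 9.2895
OR_MH = (10.9474 + 27.1386 + 91.0420) / (4.4511 + 18.1791 + 9.2895) = 129.1279 / 31.9197 = 4.04539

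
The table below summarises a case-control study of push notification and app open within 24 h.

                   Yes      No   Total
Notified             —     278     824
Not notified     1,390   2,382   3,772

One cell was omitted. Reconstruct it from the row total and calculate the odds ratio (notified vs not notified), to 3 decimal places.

3.366

The missing cell is in the exposed row: 824 − 278 = 546.
So a = 546, b = 278, c = 1390, d = 2382.
OR = (a·d)/(b·c) = (546 × 2382) / (278 × 1390) = 1300572 / 386420 = 3.36570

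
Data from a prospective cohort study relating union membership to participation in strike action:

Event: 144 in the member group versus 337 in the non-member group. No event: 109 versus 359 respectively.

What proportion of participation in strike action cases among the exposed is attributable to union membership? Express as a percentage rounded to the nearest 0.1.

From the description: a = 144, b = 109, c = 337, d = 359.
Risk in exposed = 144/253 = 0.56917; risk in unexposed = 337/696 = 0.48420.
RR = 0.56917/0.48420 = 1.17550
AR% = (RR − 1)/RR × 100 = (1.17550 − 1)/1.17550 × 100 = 14.9296%

14.9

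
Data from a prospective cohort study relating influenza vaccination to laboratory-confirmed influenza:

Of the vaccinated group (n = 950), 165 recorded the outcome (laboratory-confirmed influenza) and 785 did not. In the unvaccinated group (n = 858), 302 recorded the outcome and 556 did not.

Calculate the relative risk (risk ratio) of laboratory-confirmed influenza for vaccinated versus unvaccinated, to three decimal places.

0.493

From the description: a = 165, b = 785, c = 302, d = 556.
Risk in exposed = 165/950 = 0.17368; risk in unexposed = 302/858 = 0.35198.
RR = 0.17368 / 0.35198 = 0.49345
The risk is 51% lower among the exposed than among the unexposed.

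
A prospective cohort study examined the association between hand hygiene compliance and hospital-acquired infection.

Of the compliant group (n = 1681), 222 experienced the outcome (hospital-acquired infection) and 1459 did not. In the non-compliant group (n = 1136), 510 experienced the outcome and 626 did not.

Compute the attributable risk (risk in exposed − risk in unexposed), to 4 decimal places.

-0.3169

From the description: a = 222, b = 1459, c = 510, d = 626.
Risk in exposed = 222/1681 = 0.132064; risk in unexposed = 510/1136 = 0.448944.
Risk difference = 0.132064 − 0.448944 = -0.316879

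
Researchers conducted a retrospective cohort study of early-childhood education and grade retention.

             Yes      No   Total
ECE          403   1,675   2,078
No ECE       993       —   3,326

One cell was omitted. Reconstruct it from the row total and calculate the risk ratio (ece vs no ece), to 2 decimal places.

0.65

The missing cell is in the unexposed row: 3326 − 993 = 2333.
So a = 403, b = 1675, c = 993, d = 2333.
RR = [a/(a+b)] / [c/(c+d)] = (403/2078) / (993/3326) = 0.19394/0.29856 = 0.64958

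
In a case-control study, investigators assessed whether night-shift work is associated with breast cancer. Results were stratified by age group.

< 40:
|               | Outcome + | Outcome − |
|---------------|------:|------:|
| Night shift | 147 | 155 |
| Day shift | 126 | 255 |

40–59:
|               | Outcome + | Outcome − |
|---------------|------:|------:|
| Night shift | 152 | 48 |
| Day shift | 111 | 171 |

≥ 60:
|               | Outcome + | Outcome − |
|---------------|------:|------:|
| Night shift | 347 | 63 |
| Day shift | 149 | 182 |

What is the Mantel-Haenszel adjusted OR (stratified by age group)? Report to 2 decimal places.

OR_MH = Σ(aᵢdᵢ/nᵢ) / Σ(bᵢcᵢ/nᵢ), where nᵢ is the stratum total.
Stratum 1 (< 40): n = 683; a·d/n = 147·255/683 = 54.8829; b·c/n = 155·126/683 = 28.5944
Stratum 2 (40–59): n = 482; a·d/n = 152·171/482 = 53.9253; b·c/n = 48·111/482 = 11.0539
Stratum 3 (≥ 60): n = 741; a·d/n = 347·182/741 = 85.2281; b·c/n = 63·149/741 = 12.6680
OR_MH = (54.8829 + 53.9253 + 85.2281) / (28.5944 + 11.0539 + 12.6680) = 194.0363 / 52.3164 = 3.70890

3.71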